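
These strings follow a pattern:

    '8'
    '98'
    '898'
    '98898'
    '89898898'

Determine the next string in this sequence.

This is a Fibonacci-style word recurrence s(k) = s(k−2)·s(k−1): e.g. 8·98 = 898.
The next term joins 98898 and 89898898.

9889889898898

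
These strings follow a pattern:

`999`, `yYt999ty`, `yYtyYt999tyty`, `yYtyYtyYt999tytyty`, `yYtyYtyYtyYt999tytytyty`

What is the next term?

Every step adds yYt to the front and ty to the end of the previous string.
So the next term is yYt·yYtyYtyYtyYt999tytytyty·ty.

yYtyYtyYtyYtyYt999tytytytyty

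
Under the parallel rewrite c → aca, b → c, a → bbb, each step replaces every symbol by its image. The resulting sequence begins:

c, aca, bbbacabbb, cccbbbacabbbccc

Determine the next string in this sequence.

Rewriting the 15 symbols of cccbbbacabbbccc one by one yields aca aca aca c c c bbb aca bbb c c c aca aca aca; concatenated:

acaacaacacccbbbacabbbcccacaacaaca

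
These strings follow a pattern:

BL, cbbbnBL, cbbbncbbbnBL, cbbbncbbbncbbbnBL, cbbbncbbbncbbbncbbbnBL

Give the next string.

Every step adds cbbbn at the front: s(k+1) = cbbbn·s(k).
Applying this once more to cbbbncbbbncbbbncbbbnBL:

cbbbncbbbncbbbncbbbncbbbnBL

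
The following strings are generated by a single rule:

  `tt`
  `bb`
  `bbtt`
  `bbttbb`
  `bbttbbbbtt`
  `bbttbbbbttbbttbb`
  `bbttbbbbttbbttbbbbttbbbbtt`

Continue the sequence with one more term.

bbttbbbbttbbttbbbbttbbbbttbbttbbbbttbbttbb

Each term (from the third on) is the previous term followed by the one before it: term 3 = bb·tt = bbtt.
The next term joins bbttbbbbttbbttbbbbttbbbbtt and bbttbbbbttbbttbb.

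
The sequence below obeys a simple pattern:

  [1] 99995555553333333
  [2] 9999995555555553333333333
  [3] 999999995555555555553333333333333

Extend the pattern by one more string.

99999999995555555555555553333333333333333

Term n consists of 2n 9's, followed by 3n 5's, followed by 3n+1 3's, where the shown terms are n = 2, 3, 4.
At n = 5 the blocks have lengths 10, 15, 16.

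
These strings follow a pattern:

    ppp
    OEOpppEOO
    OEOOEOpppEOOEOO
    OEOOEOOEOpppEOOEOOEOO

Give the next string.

s(k+1) = OEO·s(k)·EOO, so each term gains OEO as a prefix and EOO as a suffix.
One more step from OEOOEOOEOpppEOOEOOEOO gives the answer.

OEOOEOOEOOEOpppEOOEOOEOOEOO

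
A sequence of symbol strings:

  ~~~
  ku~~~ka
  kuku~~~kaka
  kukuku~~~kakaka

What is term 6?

kukukukuku~~~kakakakaka

Each term wraps the previous one in ku on the left and ka on the right.
From kukuku~~~kakaka, 2 further steps: kukuku~~~kakaka → kukukuku~~~kakakaka → (answer).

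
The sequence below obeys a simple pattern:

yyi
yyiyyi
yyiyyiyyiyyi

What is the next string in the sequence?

Every step duplicates the string.
Doubling yyiyyiyyiyyi:

yyiyyiyyiyyiyyiyyiyyiyyi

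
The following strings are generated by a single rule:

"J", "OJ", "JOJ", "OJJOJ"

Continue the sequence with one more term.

JOJOJJOJ

From term 3 onward, concatenate the second-to-last term with the last: J·OJ = JOJ, OJ·JOJ = OJJOJ, …
So term 5 is JOJ·OJJOJ.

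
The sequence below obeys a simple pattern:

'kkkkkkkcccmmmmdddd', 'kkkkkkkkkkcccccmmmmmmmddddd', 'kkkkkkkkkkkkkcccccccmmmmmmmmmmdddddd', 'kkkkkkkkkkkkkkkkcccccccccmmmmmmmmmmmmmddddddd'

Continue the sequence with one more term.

kkkkkkkkkkkkkkkkkkkcccccccccccmmmmmmmmmmmmmmmmdddddddd

Each string has the form k^{3n+1} c^{2n-1} m^{3n-2} d^{n+2}, where the shown terms are n = 2, 3, 4, 5.
At n = 6 the blocks have lengths 19, 11, 16, 8.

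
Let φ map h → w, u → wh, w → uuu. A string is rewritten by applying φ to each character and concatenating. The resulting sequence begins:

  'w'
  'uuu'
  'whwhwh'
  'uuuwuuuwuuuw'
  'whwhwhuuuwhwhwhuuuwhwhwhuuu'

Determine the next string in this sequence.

Rewriting the 27 symbols of whwhwhuuuwhwhwhuuuwhwhwhuuu one by one yields uuu w uuu w uuu w wh wh wh uuu w uuu w uuu w wh wh wh uuu w uuu w uuu w wh wh wh; concatenated:

uuuwuuuwuuuwwhwhwhuuuwuuuwuuuwwhwhwhuuuwuuuwuuuwwhwhwh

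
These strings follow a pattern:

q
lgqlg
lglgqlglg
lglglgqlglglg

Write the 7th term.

lglglglglglgqlglglglglglg

s(k+1) = lg·s(k)·lg, so each term gains lg as a prefix and lg as a suffix.
From lglglgqlglglg, 3 further steps: lglglgqlglglg → lglglglgqlglglglg → lglglglglgqlglglglglg → (answer).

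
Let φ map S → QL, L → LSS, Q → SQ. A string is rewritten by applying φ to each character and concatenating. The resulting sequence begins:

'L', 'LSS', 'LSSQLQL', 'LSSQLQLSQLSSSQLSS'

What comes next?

LSSQLQLSQLSSSQLSSQLSQLSSQLQLQLSQLSSQLQL

Replace each of the 17 characters of LSSQLQLSQLSSSQLSS in place — LSS QL QL SQ LSS SQ LSS QL SQ LSS QL QL QL SQ LSS QL QL — and concatenate.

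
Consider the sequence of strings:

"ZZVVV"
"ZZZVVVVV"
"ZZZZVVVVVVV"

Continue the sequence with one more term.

Term n consists of n Z's, followed by 2n-1 V's, where the shown terms are n = 2, 3, 4.
Setting n = 5 gives 5, 9 characters in each block.

ZZZZZVVVVVVVVV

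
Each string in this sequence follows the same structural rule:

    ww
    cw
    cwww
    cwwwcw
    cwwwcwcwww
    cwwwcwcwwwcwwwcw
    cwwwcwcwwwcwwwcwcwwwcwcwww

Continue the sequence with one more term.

cwwwcwcwwwcwwwcwcwwwcwcwwwcwwwcwcwwwcwwwcw

From term 3 onward, concatenate the last term with the second-to-last: cw·ww = cwww, cwww·cw = cwwwcw, …
Continuing: cwwwcwcwwwcwwwcwcwwwcwcwww · cwwwcwcwwwcwwwcw gives term 8.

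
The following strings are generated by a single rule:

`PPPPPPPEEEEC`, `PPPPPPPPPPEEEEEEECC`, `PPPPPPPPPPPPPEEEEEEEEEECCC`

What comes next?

PPPPPPPPPPPPPPPPEEEEEEEEEEEEECCCC

Reading off run lengths: P runs 7, 10, 13; E runs 4, 7, 10; C runs 1, 2, 3 — each is linear in n, where the shown terms are n = 2, 3, 4.
At n = 5 the blocks have lengths 16, 13, 4.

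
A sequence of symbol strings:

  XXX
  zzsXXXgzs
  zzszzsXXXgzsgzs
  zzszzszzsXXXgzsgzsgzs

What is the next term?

Every step adds zzs to the front and gzs to the end of the previous string.
Applying this once more to zzszzszzsXXXgzsgzsgzs:

zzszzszzszzsXXXgzsgzsgzsgzs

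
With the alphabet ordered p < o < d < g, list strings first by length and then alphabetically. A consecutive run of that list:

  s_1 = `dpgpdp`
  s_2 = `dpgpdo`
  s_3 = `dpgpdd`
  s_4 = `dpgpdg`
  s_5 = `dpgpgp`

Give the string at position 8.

Advancing 3 positions from dpgpgp through dpgpgp → dpgpgo → dpgpgd reaches term 8.

dpgpgg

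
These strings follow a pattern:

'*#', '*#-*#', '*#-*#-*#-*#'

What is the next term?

Each string is two copies of the previous one joined by '-'.
So the next term is two copies of *#-*#-*#-*# with '-' between the halves.

*#-*#-*#-*#-*#-*#-*#-*#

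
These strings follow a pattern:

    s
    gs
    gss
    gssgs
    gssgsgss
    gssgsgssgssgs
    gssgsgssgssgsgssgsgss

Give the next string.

gssgsgssgssgsgssgsgssgssgsgssgssgs

This is a Fibonacci-style word recurrence s(k) = s(k−1)·s(k−2): e.g. gs·s = gss.
Continuing: gssgsgssgssgsgssgsgss · gssgsgssgssgs gives term 8.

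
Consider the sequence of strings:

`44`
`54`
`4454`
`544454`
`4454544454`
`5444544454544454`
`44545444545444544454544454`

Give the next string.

544454445454445444545444545444544454544454

From term 3 onward, concatenate the second-to-last term with the last: 44·54 = 4454, 54·4454 = 544454, …
So term 8 is 5444544454544454·44545444545444544454544454.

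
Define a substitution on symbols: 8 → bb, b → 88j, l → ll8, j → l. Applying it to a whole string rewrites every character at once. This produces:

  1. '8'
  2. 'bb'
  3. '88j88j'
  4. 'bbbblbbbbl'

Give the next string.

88j88j88j88jll888j88j88j88jll8

Apply φ to bbbblbbbbl symbol by symbol: b→88j, b→88j, b→88j, b→88j, l→ll8, b→88j, b→88j, b→88j, b→88j, l→ll8; joined: 88j 88j 88j 88j ll8 88j 88j 88j 88j ll8.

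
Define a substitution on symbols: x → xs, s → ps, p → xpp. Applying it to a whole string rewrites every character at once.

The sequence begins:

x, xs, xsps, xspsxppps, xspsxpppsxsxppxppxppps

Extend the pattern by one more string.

xspsxpppsxsxppxppxpppsxspsxsxppxppxsxppxppxsxppxppxppps

φ(xspsxpppsxsxppxppxppps) expands symbol-by-symbol to xs ps xpp ps xs xpp xpp xpp ps xs ps xs xpp xpp xs xpp xpp xs xpp xpp xpp ps; joining the 22 pieces gives the next term.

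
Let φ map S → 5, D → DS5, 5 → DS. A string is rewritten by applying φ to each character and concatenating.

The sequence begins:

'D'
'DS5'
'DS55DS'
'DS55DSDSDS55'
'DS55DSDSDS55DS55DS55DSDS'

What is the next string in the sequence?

DS55DSDSDS55DS55DS55DSDSDS55DSDSDS55DSDSDS55DS55

Applying the rule to each of the 24 symbols of DS55DSDSDS55DS55DS55DSDS gives the pieces DS5 5 DS DS DS5 5 DS5 5 DS5 5 DS DS DS5 5 DS DS DS5 5 DS DS DS5 5 DS5 5, which concatenate to the answer.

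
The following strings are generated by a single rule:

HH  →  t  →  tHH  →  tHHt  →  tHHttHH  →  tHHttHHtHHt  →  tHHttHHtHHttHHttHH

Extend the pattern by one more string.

From term 3 onward, concatenate the last term with the second-to-last: t·HH = tHH, tHH·t = tHHt, …
The next term joins tHHttHHtHHttHHttHH and tHHttHHtHHt.

tHHttHHtHHttHHttHHtHHttHHtHHt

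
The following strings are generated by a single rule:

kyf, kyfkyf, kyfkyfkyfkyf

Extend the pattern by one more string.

kyfkyfkyfkyfkyfkyfkyfkyf

Every step duplicates the string.
One more doubling of kyfkyfkyfkyf gives the answer.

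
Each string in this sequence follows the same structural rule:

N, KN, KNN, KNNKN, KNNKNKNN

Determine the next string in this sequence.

This is a Fibonacci-style word recurrence s(k) = s(k−1)·s(k−2): e.g. KN·N = KNN.
Continuing: KNNKNKNN · KNNKN gives term 6.

KNNKNKNNKNNKN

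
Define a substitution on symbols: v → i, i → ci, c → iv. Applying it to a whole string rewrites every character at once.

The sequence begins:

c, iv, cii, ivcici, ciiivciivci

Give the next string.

ivciciciiivciciiivci

Apply φ to ciiivciivci symbol by symbol: c→iv, i→ci, i→ci, i→ci, v→i, c→iv, i→ci, i→ci, v→i, c→iv, i→ci; joined: iv ci ci ci i iv ci ci i iv ci.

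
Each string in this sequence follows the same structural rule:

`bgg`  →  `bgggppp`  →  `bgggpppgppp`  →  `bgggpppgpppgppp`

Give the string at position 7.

The strings grow by a fixed suffix gppp each time.
From bgggpppgpppgppp, 3 further steps: bgggpppgpppgppp → bgggpppgpppgpppgppp → bgggpppgpppgpppgpppgppp → (answer).

bgggpppgpppgpppgpppgpppgppp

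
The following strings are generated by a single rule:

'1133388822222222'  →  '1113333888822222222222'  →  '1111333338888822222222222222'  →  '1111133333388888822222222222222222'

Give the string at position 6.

Reading off run lengths: 1 runs 2, 3, 4, 5; 3 runs 3, 4, 5, 6; 8 runs 3, 4, 5, 6; 2 runs 8, 11, 14, 17 — each is linear in n, where the shown terms are n = 2, 3, 4, 5.
For term 6, n = 7, so the run lengths are 7, 8, 8, 23.

1111111333333338888888822222222222222222222222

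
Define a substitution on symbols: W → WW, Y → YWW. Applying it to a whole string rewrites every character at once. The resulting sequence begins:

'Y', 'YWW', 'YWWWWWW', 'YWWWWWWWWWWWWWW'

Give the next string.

YWWWWWWWWWWWWWWWWWWWWWWWWWWWWWW

φ(YWWWWWWWWWWWWWW) expands symbol-by-symbol to YWW WW WW WW WW WW WW WW WW WW WW WW WW WW WW; joining the 15 pieces gives the next term.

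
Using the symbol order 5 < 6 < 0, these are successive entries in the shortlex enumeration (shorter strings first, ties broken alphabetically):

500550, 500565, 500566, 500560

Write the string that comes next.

500505

Find the rightmost character of 500560 below 0, bump it to the next letter, and reset everything to its right to 5.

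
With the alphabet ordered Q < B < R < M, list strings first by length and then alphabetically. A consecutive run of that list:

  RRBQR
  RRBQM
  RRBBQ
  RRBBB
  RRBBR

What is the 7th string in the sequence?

RRBRQ

Advancing 2 positions from RRBBR through RRBBR → RRBBM reaches term 7.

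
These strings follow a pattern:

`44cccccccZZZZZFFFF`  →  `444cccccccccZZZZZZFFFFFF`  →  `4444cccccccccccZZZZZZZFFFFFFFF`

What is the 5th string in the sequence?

Term n consists of n-1 4's, followed by 2n+1 c's, followed by n+2 Z's, followed by 2n-2 F's, where the shown terms are n = 3, 4, 5.
Setting n = 7 gives 6, 15, 9, 12 characters in each block.

444444cccccccccccccccZZZZZZZZZFFFFFFFFFFFF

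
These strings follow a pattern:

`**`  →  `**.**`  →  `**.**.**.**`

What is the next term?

**.**.**.**.**.**.**.**

Each string is two copies of the previous one joined by '.'.
One more doubling of **.**.**.** gives the answer.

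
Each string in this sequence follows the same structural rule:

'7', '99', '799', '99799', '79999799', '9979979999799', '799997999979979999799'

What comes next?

From term 3 onward, concatenate the second-to-last term with the last: 7·99 = 799, 99·799 = 99799, …
Continuing: 9979979999799 · 799997999979979999799 gives term 8.

9979979999799799997999979979999799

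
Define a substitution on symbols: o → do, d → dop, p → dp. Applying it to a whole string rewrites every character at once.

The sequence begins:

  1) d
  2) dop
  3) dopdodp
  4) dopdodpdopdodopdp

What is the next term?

dopdodpdopdodopdpdopdodpdopdodopdodpdopdp

φ(dopdodpdopdodopdp) expands symbol-by-symbol to dop do dp dop do dop dp dop do dp dop do dop do dp dop dp; joining the 17 pieces gives the next term.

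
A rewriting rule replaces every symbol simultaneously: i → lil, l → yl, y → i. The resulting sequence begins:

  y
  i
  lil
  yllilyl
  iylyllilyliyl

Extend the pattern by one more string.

liliyliylyllilyliylliliyl

φ(iylyllilyliyl) expands symbol-by-symbol to lil i yl i yl yl lil yl i yl lil i yl; joining the 13 pieces gives the next term.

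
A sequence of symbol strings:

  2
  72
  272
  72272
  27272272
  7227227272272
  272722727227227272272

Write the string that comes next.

From term 3 onward, concatenate the second-to-last term with the last: 2·72 = 272, 72·272 = 72272, …
Continuing: 7227227272272 · 272722727227227272272 gives term 8.

7227227272272272722727227227272272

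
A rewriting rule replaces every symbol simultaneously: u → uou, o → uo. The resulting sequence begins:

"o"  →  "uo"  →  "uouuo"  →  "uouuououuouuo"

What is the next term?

φ(uouuououuouuo) expands symbol-by-symbol to uou uo uou uou uo uou uo uou uou uo uou uou uo; joining the 13 pieces gives the next term.

uouuououuouuououuououuouuououuouuo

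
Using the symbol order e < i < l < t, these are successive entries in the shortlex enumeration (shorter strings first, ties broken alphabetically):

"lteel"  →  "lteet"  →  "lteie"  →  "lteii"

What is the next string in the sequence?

The successor of lteii increments the rightmost position that isn't already t and resets every position after it to e.

lteil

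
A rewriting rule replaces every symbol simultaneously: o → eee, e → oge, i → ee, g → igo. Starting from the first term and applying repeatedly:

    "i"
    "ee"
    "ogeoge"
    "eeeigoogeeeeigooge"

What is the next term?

Replace each of the 18 characters of eeeigoogeeeeigooge in place — oge oge oge ee igo eee eee igo oge oge oge oge ee igo eee eee igo oge — and concatenate.

ogeogeogeeeigoeeeeeeigoogeogeogeogeeeigoeeeeeeigooge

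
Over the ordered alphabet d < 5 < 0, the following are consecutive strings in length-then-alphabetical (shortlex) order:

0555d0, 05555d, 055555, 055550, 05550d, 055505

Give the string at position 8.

Advancing 2 positions from 055505 through 055505 → 055500 reaches term 8.

0550dd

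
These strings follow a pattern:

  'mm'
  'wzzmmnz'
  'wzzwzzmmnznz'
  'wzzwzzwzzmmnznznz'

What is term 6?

Every step adds wzz to the front and nz to the end of the previous string.
From wzzwzzwzzmmnznznz, 2 further steps: wzzwzzwzzmmnznznz → wzzwzzwzzwzzmmnznznznz → (answer).

wzzwzzwzzwzzwzzmmnznznznznz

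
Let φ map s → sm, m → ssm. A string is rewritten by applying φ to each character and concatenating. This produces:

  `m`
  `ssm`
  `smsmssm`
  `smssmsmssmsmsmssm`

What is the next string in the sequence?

smssmsmsmssmsmssmsmsmssmsmssmsmssmsmsmssm

φ(smssmsmssmsmsmssm) expands symbol-by-symbol to sm ssm sm sm ssm sm ssm sm sm ssm sm ssm sm ssm sm sm ssm; joining the 17 pieces gives the next term.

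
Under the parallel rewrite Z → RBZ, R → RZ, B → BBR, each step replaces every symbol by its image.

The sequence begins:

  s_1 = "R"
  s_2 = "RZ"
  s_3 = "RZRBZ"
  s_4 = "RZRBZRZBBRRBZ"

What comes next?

Applying the rule to each of the 13 symbols of RZRBZRZBBRRBZ gives the pieces RZ RBZ RZ BBR RBZ RZ RBZ BBR BBR RZ RZ BBR RBZ, which concatenate to the answer.

RZRBZRZBBRRBZRZRBZBBRBBRRZRZBBRRBZ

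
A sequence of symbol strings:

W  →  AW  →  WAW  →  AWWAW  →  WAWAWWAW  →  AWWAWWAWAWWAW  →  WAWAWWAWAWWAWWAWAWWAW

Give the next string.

AWWAWWAWAWWAWWAWAWWAWAWWAWWAWAWWAW

From term 3 onward, concatenate the second-to-last term with the last: W·AW = WAW, AW·WAW = AWWAW, …
The next term joins AWWAWWAWAWWAW and WAWAWWAWAWWAWWAWAWWAW.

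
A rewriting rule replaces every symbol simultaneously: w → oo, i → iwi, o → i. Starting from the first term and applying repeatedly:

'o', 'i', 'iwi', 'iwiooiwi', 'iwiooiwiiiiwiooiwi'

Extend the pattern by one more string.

Replace each of the 18 characters of iwiooiwiiiiwiooiwi in place — iwi oo iwi i i iwi oo iwi iwi iwi iwi oo iwi i i iwi oo iwi — and concatenate.

iwiooiwiiiiwiooiwiiwiiwiiwiooiwiiiiwiooiwi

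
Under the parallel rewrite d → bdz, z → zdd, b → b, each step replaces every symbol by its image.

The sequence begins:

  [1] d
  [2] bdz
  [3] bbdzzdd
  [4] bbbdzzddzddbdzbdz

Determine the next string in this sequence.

bbbbdzzddzddbdzbdzzddbdzbdzbbdzzddbbdzzdd

φ(bbbdzzddzddbdzbdz) expands symbol-by-symbol to b b b bdz zdd zdd bdz bdz zdd bdz bdz b bdz zdd b bdz zdd; joining the 17 pieces gives the next term.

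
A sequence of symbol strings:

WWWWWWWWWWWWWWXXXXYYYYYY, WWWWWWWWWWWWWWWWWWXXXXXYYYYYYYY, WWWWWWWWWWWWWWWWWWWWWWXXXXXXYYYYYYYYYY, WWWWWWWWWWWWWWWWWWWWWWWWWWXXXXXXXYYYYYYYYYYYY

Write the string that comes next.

Term n consists of 4n+2 W's, followed by n+1 X's, followed by 2n Y's, where the shown terms are n = 3, 4, 5, 6.
For the next term, n = 7, so the run lengths are 30, 8, 14.

WWWWWWWWWWWWWWWWWWWWWWWWWWWWWWXXXXXXXXYYYYYYYYYYYYYY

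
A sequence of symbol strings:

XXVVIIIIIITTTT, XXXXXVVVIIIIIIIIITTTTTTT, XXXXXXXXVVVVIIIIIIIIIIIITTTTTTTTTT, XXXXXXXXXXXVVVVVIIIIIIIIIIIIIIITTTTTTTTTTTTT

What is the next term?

The n-th term is 3n-1 X's then n+1 V's then 3n+3 I's then 3n+1 T's (n = 1, 2, …).
At n = 5 the blocks have lengths 14, 6, 18, 16.

XXXXXXXXXXXXXXVVVVVVIIIIIIIIIIIIIIIIIITTTTTTTTTTTTTTTT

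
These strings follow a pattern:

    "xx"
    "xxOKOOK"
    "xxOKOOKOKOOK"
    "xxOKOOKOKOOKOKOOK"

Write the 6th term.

Every step adds OKOOK to the end: s(k+1) = s(k)·OKOOK.
From xxOKOOKOKOOKOKOOK, 2 further steps: xxOKOOKOKOOKOKOOK → xxOKOOKOKOOKOKOOKOKOOK → (answer).

xxOKOOKOKOOKOKOOKOKOOKOKOOK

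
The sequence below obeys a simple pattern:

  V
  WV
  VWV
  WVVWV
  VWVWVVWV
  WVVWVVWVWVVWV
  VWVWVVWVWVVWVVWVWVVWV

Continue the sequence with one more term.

Each term (from the third on) is the two preceding terms concatenated in order: term 3 = V·WV = VWV.
The next term joins WVVWVVWVWVVWV and VWVWVVWVWVVWVVWVWVVWV.

WVVWVVWVWVVWVVWVWVVWVWVVWVVWVWVVWV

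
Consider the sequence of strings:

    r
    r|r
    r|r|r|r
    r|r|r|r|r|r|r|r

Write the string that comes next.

Each string is two copies of the previous one joined by '|'.
Doubling r|r|r|r|r|r|r|r with '|' between the halves:

r|r|r|r|r|r|r|r|r|r|r|r|r|r|r|r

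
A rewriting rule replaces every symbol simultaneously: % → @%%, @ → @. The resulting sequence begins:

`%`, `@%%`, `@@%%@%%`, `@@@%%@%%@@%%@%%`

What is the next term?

Replace each of the 15 characters of @@@%%@%%@@%%@%% in place — @ @ @ @%% @%% @ @%% @%% @ @ @%% @%% @ @%% @%% — and concatenate.

@@@@%%@%%@@%%@%%@@@%%@%%@@%%@%%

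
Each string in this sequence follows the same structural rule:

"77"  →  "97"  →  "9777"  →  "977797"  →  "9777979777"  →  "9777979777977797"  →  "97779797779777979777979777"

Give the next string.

This is a Fibonacci-style word recurrence s(k) = s(k−1)·s(k−2): e.g. 97·77 = 9777.
So term 8 is 97779797779777979777979777·9777979777977797.

977797977797779797779797779777979777977797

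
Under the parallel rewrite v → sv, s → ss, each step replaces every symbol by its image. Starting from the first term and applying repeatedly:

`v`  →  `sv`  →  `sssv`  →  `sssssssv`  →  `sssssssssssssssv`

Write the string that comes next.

Replace each of the 16 characters of sssssssssssssssv in place — ss ss ss ss ss ss ss ss ss ss ss ss ss ss ss sv — and concatenate.

sssssssssssssssssssssssssssssssv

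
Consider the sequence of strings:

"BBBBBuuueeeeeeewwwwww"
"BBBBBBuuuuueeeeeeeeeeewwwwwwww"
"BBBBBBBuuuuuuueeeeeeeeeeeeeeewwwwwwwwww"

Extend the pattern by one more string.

BBBBBBBBuuuuuuuuueeeeeeeeeeeeeeeeeeewwwwwwwwwwww

Term n consists of n+3 B's, followed by 2n-1 u's, followed by 4n-1 e's, followed by 2n+2 w's, where the shown terms are n = 2, 3, 4.
At n = 5 the blocks have lengths 8, 9, 19, 12.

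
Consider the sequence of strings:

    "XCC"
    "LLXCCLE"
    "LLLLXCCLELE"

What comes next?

LLLLLLXCCLELELE

s(k+1) = LL·s(k)·LE, so each term gains LL as a prefix and LE as a suffix.
So the next term is LL·LLLLXCCLELE·LE.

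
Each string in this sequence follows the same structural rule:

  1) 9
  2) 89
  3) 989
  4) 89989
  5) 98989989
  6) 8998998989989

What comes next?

Each term (from the third on) is the two preceding terms concatenated in order: term 3 = 9·89 = 989.
So term 7 is 98989989·8998998989989.

989899898998998989989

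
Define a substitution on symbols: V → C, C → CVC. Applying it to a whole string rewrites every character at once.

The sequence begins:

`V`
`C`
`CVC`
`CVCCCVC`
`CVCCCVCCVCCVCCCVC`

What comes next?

Replace each of the 17 characters of CVCCCVCCVCCVCCCVC in place — CVC C CVC CVC CVC C CVC CVC C CVC CVC C CVC CVC CVC C CVC — and concatenate.

CVCCCVCCVCCVCCCVCCVCCCVCCVCCCVCCVCCVCCCVC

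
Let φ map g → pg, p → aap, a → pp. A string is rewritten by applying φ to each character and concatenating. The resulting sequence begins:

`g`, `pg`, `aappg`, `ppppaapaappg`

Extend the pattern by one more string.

Rewriting each symbol of ppppaapaappg: p→aap, p→aap, p→aap, p→aap, a→pp, a→pp, p→aap, a→pp, a→pp, p→aap, p→aap, g→pg, which concatenates to aap aap aap aap pp pp aap pp pp aap aap pg.

aapaapaapaapppppaapppppaapaappg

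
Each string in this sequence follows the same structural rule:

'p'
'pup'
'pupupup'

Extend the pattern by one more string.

pupupupupupupup

Each string is two copies of the previous one joined by 'u'.
One more doubling of pupupup gives the answer.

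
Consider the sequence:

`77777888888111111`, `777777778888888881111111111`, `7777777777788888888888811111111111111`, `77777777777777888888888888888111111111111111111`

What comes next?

The n-th term is 3n-1 7's then 3n 8's then 4n-2 1's, where the shown terms are n = 2, 3, 4, 5.
For the next term, n = 6, so the run lengths are 17, 18, 22.

777777777777777778888888888888888881111111111111111111111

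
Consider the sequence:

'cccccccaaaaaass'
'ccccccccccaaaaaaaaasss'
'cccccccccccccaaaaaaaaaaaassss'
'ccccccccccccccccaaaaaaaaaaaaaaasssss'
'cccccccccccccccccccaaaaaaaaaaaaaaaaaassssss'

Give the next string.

ccccccccccccccccccccccaaaaaaaaaaaaaaaaaaaaasssssss

The n-th term is 3n+1 c's then 3n a's then n s's, where the shown terms are n = 2, 3, 4, 5, 6.
At n = 7 the blocks have lengths 22, 21, 7.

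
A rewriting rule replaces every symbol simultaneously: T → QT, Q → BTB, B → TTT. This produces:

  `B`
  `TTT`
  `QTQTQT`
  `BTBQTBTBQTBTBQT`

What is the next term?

φ(BTBQTBTBQTBTBQT) expands symbol-by-symbol to TTT QT TTT BTB QT TTT QT TTT BTB QT TTT QT TTT BTB QT; joining the 15 pieces gives the next term.

TTTQTTTTBTBQTTTTQTTTTBTBQTTTTQTTTTBTBQT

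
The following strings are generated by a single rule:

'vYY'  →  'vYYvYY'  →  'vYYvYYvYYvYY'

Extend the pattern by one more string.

Each string is two copies of the previous one concatenated.
Doubling vYYvYYvYYvYY:

vYYvYYvYYvYYvYYvYYvYYvYY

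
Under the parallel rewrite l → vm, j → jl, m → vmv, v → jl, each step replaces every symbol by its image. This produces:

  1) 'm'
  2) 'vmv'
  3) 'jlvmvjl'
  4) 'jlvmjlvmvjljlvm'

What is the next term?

jlvmjlvmvjlvmjlvmvjljlvmjlvmjlvmv

Replace each of the 15 characters of jlvmjlvmvjljlvm in place — jl vm jl vmv jl vm jl vmv jl jl vm jl vm jl vmv — and concatenate.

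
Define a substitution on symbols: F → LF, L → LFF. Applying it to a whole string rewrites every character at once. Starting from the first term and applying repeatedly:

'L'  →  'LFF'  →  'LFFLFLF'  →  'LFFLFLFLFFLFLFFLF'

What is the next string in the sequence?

Applying the rule to each of the 17 symbols of LFFLFLFLFFLFLFFLF gives the pieces LFF LF LF LFF LF LFF LF LFF LF LF LFF LF LFF LF LF LFF LF, which concatenate to the answer.

LFFLFLFLFFLFLFFLFLFFLFLFLFFLFLFFLFLFLFFLF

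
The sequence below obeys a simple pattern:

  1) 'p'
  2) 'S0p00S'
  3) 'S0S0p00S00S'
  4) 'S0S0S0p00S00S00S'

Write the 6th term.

Each term wraps the previous one in S0 on the left and 00S on the right.
From S0S0S0p00S00S00S, 2 further steps: S0S0S0p00S00S00S → S0S0S0S0p00S00S00S00S → (answer).

S0S0S0S0S0p00S00S00S00S00S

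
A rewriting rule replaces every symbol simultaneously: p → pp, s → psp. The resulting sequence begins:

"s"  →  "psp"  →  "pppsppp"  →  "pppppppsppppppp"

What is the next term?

Replace each of the 15 characters of pppppppsppppppp in place — pp pp pp pp pp pp pp psp pp pp pp pp pp pp pp — and concatenate.

pppppppppppppppsppppppppppppppp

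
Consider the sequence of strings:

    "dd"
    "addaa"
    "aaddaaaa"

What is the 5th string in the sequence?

Every step adds a to the front and aa to the end of the previous string.
From aaddaaaa, 2 further steps: aaddaaaa → aaaddaaaaaa → (answer).

aaaaddaaaaaaaa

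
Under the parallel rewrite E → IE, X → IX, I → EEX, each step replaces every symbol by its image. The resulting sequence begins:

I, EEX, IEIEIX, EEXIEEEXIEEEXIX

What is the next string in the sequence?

φ(EEXIEEEXIEEEXIX) expands symbol-by-symbol to IE IE IX EEX IE IE IE IX EEX IE IE IE IX EEX IX; joining the 15 pieces gives the next term.

IEIEIXEEXIEIEIEIXEEXIEIEIEIXEEXIX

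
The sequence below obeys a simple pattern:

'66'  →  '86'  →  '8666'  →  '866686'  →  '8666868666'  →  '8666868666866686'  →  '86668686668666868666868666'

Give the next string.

Each term (from the third on) is the previous term followed by the one before it: term 3 = 86·66 = 8666.
The next term joins 86668686668666868666868666 and 8666868666866686.

866686866686668686668686668666868666866686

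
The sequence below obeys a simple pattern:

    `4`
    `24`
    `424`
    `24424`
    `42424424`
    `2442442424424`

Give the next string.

424244242442442424424

This is a Fibonacci-style word recurrence s(k) = s(k−2)·s(k−1): e.g. 4·24 = 424.
Continuing: 42424424 · 2442442424424 gives term 7.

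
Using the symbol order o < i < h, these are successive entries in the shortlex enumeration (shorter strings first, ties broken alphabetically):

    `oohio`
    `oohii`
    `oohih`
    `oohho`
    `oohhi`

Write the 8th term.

Advancing 3 positions from oohhi through oohhi → oohhh → oiooo reaches term 8.

oiooi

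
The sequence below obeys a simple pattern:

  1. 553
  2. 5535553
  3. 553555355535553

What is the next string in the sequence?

5535553555355535553555355535553

s(k+1) = s(k)·5·s(k) — each term doubles the last with '5' between the halves.
One more doubling of 553555355535553 gives the answer.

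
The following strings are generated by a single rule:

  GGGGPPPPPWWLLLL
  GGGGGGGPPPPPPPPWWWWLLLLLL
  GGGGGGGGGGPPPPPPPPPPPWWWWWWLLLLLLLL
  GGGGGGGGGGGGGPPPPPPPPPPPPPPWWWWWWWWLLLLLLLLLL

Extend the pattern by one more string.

GGGGGGGGGGGGGGGGPPPPPPPPPPPPPPPPPWWWWWWWWWWLLLLLLLLLLLL

Reading off run lengths: G runs 4, 7, 10, 13; P runs 5, 8, 11, 14; W runs 2, 4, 6, 8; L runs 4, 6, 8, 10 — each is linear in n (n = 1, 2, …).
For the next term, n = 5, so the run lengths are 16, 17, 10, 12.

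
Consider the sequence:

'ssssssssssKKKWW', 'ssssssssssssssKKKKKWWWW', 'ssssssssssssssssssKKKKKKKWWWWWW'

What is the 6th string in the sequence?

Each string has the form s^{4n+2} K^{2n-1} W^{2n-2}, where the shown terms are n = 2, 3, 4.
For term 6, n = 7, so the run lengths are 30, 13, 12.

ssssssssssssssssssssssssssssssKKKKKKKKKKKKKWWWWWWWWWWWW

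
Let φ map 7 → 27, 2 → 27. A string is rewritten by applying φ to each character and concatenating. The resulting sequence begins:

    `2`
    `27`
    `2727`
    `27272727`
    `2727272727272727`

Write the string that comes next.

27272727272727272727272727272727

Applying the rule to each of the 16 symbols of 2727272727272727 gives the pieces 27 27 27 27 27 27 27 27 27 27 27 27 27 27 27 27, which concatenate to the answer.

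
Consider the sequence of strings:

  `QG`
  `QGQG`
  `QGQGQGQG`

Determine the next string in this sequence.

Every step duplicates the string.
One more doubling of QGQGQGQG gives the answer.

QGQGQGQGQGQGQGQG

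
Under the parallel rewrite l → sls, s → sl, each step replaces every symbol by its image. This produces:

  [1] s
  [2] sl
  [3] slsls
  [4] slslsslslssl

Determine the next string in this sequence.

slslsslslsslslslsslslsslslsls

Apply φ to slslsslslssl symbol by symbol: s→sl, l→sls, s→sl, l→sls, s→sl, s→sl, l→sls, s→sl, l→sls, s→sl, s→sl, l→sls; joined: sl sls sl sls sl sl sls sl sls sl sl sls.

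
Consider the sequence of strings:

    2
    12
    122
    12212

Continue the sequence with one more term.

12212122

From term 3 onward, concatenate the last term with the second-to-last: 12·2 = 122, 122·12 = 12212, …
Continuing: 12212 · 122 gives term 5.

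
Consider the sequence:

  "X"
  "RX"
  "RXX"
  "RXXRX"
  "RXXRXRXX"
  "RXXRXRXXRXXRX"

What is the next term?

This is a Fibonacci-style word recurrence s(k) = s(k−1)·s(k−2): e.g. RX·X = RXX.
Continuing: RXXRXRXXRXXRX · RXXRXRXX gives term 7.

RXXRXRXXRXXRXRXXRXRXX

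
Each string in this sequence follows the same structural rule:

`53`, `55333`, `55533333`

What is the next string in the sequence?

The n-th term is n 5's then 2n-1 3's (n = 1, 2, …).
For the next term, n = 4, so the run lengths are 4, 7.

55553333333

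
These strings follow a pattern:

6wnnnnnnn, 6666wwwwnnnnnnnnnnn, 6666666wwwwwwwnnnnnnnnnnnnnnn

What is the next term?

Reading off run lengths: 6 runs 1, 4, 7; w runs 1, 4, 7; n runs 7, 11, 15 — each is linear in n (n = 1, 2, …).
Setting n = 4 gives 10, 10, 19 characters in each block.

6666666666wwwwwwwwwwnnnnnnnnnnnnnnnnnnn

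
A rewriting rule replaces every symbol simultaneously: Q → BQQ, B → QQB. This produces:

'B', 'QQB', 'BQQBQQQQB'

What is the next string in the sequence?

Apply φ to BQQBQQQQB symbol by symbol: B→QQB, Q→BQQ, Q→BQQ, B→QQB, Q→BQQ, Q→BQQ, Q→BQQ, Q→BQQ, B→QQB; joined: QQB BQQ BQQ QQB BQQ BQQ BQQ BQQ QQB.

QQBBQQBQQQQBBQQBQQBQQBQQQQB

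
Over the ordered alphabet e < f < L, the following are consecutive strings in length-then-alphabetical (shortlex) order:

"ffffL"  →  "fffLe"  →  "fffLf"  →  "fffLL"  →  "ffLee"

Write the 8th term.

ffLfe

Advancing 3 positions from ffLee through ffLee → ffLef → ffLeL reaches term 8.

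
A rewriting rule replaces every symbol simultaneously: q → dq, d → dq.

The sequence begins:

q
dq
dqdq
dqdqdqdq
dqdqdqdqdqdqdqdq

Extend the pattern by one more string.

Replace each of the 16 characters of dqdqdqdqdqdqdqdq in place — dq dq dq dq dq dq dq dq dq dq dq dq dq dq dq dq — and concatenate.

dqdqdqdqdqdqdqdqdqdqdqdqdqdqdqdq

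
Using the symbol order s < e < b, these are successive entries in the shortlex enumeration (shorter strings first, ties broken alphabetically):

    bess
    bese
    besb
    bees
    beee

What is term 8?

Advancing 3 positions from beee through beee → beeb → bebs reaches term 8.

bebe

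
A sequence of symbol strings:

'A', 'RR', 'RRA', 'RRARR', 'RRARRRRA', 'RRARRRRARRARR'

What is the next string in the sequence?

RRARRRRARRARRRRARRRRA

This is a Fibonacci-style word recurrence s(k) = s(k−1)·s(k−2): e.g. RR·A = RRA.
The next term joins RRARRRRARRARR and RRARRRRA.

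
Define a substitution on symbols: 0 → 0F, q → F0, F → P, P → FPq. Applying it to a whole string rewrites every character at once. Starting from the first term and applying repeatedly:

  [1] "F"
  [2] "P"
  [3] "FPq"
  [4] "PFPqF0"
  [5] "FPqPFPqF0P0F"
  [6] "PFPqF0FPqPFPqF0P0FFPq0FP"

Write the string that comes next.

FPqPFPqF0P0FPFPqF0FPqPFPqF0P0FFPq0FPPFPqF00FPFPq

φ(PFPqF0FPqPFPqF0P0FFPq0FP) expands symbol-by-symbol to FPq P FPq F0 P 0F P FPq F0 FPq P FPq F0 P 0F FPq 0F P P FPq F0 0F P FPq; joining the 24 pieces gives the next term.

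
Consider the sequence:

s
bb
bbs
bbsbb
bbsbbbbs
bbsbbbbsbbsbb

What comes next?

This is a Fibonacci-style word recurrence s(k) = s(k−1)·s(k−2): e.g. bb·s = bbs.
So term 7 is bbsbbbbsbbsbb·bbsbbbbs.

bbsbbbbsbbsbbbbsbbbbs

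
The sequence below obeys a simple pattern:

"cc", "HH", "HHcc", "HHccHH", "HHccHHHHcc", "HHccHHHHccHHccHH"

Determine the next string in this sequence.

HHccHHHHccHHccHHHHccHHHHcc

This is a Fibonacci-style word recurrence s(k) = s(k−1)·s(k−2): e.g. HH·cc = HHcc.
So term 7 is HHccHHHHccHHccHH·HHccHHHHcc.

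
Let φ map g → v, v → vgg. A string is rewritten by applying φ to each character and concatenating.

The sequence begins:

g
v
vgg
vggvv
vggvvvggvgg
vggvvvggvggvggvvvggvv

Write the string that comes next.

vggvvvggvggvggvvvggvvvggvvvggvggvggvvvggvgg

Applying the rule to each of the 21 symbols of vggvvvggvggvggvvvggvv gives the pieces vgg v v vgg vgg vgg v v vgg v v vgg v v vgg vgg vgg v v vgg vgg, which concatenate to the answer.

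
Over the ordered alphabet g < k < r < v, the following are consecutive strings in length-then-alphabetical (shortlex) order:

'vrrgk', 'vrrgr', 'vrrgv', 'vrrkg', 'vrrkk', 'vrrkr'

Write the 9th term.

vrrrk

Advancing 3 positions from vrrkr through vrrkr → vrrkv → vrrrg reaches term 9.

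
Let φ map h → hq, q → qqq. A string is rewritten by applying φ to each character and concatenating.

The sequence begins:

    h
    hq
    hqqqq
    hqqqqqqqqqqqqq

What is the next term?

Rewriting the 14 symbols of hqqqqqqqqqqqqq one by one yields hq qqq qqq qqq qqq qqq qqq qqq qqq qqq qqq qqq qqq qqq; concatenated:

hqqqqqqqqqqqqqqqqqqqqqqqqqqqqqqqqqqqqqqqq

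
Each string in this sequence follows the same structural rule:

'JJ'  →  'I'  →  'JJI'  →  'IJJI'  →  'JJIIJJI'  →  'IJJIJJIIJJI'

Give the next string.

From term 3 onward, concatenate the second-to-last term with the last: JJ·I = JJI, I·JJI = IJJI, …
The next term joins JJIIJJI and IJJIJJIIJJI.

JJIIJJIIJJIJJIIJJI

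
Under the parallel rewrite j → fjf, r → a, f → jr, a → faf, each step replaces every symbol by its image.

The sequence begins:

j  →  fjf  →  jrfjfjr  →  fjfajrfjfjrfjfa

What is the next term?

jrfjfjrfaffjfajrfjfjrfjfajrfjfjrfaf

Replace each of the 15 characters of fjfajrfjfjrfjfa in place — jr fjf jr faf fjf a jr fjf jr fjf a jr fjf jr faf — and concatenate.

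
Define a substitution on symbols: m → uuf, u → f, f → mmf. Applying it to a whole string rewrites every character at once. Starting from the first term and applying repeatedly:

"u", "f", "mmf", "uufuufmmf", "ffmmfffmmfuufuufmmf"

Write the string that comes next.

Applying the rule to each of the 19 symbols of ffmmfffmmfuufuufmmf gives the pieces mmf mmf uuf uuf mmf mmf mmf uuf uuf mmf f f mmf f f mmf uuf uuf mmf, which concatenate to the answer.

mmfmmfuufuufmmfmmfmmfuufuufmmfffmmfffmmfuufuufmmf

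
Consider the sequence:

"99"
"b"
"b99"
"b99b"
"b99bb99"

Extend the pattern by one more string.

b99bb99b99b

From term 3 onward, concatenate the last term with the second-to-last: b·99 = b99, b99·b = b99b, …
The next term joins b99bb99 and b99b.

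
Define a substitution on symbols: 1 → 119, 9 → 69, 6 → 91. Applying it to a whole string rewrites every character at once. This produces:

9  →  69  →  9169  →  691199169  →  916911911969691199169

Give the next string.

Replace each of the 21 characters of 916911911969691199169 in place — 69 119 91 69 119 119 69 119 119 69 91 69 91 69 119 119 69 69 119 91 69 — and concatenate.

69119916911911969119119699169916911911969691199169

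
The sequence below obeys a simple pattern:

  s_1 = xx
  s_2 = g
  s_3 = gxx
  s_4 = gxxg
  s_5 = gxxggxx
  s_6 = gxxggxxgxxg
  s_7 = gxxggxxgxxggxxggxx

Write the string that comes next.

This is a Fibonacci-style word recurrence s(k) = s(k−1)·s(k−2): e.g. g·xx = gxx.
So term 8 is gxxggxxgxxggxxggxx·gxxggxxgxxg.

gxxggxxgxxggxxggxxgxxggxxgxxg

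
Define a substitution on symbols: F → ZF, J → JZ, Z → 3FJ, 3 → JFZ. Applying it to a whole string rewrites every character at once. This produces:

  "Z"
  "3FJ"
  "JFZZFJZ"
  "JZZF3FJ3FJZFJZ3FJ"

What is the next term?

JZ3FJ3FJZFJFZZFJZJFZZFJZ3FJZFJZ3FJJFZZFJZ

φ(JZZF3FJ3FJZFJZ3FJ) expands symbol-by-symbol to JZ 3FJ 3FJ ZF JFZ ZF JZ JFZ ZF JZ 3FJ ZF JZ 3FJ JFZ ZF JZ; joining the 17 pieces gives the next term.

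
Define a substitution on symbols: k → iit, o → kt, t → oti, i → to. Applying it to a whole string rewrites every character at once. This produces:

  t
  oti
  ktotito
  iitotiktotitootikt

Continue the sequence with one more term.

totootiktotitoiitotiktotitootiktktotitoiitoti

φ(iitotiktotitootikt) expands symbol-by-symbol to to to oti kt oti to iit oti kt oti to oti kt kt oti to iit oti; joining the 18 pieces gives the next term.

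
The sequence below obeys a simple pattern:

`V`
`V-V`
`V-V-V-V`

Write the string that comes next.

Each string is two copies of the previous one joined by '-'.
Doubling V-V-V-V with '-' between the halves:

V-V-V-V-V-V-V-V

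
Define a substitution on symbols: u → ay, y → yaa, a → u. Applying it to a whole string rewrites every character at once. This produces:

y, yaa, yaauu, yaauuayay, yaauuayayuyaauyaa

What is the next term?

yaauuayayuyaauyaaayyaauuayyaauu

Replace each of the 17 characters of yaauuayayuyaauyaa in place — yaa u u ay ay u yaa u yaa ay yaa u u ay yaa u u — and concatenate.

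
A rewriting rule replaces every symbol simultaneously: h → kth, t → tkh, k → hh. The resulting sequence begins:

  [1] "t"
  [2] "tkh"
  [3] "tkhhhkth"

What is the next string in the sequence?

Rewriting each symbol of tkhhhkth: t→tkh, k→hh, h→kth, h→kth, h→kth, k→hh, t→tkh, h→kth, which concatenates to tkh hh kth kth kth hh tkh kth.

tkhhhkthkthkthhhtkhkth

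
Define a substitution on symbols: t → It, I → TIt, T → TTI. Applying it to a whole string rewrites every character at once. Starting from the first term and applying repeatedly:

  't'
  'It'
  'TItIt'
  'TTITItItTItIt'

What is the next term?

TTITTITItTTITItItTItItTTITItItTItIt

φ(TTITItItTItIt) expands symbol-by-symbol to TTI TTI TIt TTI TIt It TIt It TTI TIt It TIt It; joining the 13 pieces gives the next term.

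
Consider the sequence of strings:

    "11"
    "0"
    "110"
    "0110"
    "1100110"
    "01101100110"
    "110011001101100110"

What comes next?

From term 3 onward, concatenate the second-to-last term with the last: 11·0 = 110, 0·110 = 0110, …
Continuing: 01101100110 · 110011001101100110 gives term 8.

01101100110110011001101100110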